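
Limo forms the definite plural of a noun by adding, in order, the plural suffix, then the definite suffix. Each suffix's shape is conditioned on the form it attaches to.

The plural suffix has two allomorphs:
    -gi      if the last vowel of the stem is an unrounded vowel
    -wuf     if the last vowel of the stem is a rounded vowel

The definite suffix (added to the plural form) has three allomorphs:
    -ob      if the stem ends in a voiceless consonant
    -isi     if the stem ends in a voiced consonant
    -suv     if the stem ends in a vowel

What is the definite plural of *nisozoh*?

*nisozoh* — last vowel /o/ (a rounded vowel) → -wuf → *nisozohwuf*.
The final sound of the plural form *nisozohwuf* is /f/, which is a voiceless consonant, so the definite suffix is -ob, giving *nisozohwufob*.

nisozohwufob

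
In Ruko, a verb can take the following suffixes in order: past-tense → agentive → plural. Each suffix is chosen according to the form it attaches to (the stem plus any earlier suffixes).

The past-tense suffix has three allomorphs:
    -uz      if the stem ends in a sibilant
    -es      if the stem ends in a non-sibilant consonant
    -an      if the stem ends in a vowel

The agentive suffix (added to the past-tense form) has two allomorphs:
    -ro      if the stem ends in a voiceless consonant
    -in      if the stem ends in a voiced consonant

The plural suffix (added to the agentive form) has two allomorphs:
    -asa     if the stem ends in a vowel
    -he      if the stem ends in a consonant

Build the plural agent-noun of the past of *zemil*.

zemilesroasa

The final sound of *zemil* is /l/, which is a non-sibilant consonant, so the past-tense suffix is -es, giving *zemiles*.
The past-tense form *zemiles*: final consonant = /s/, voiceless → -ro → *zemilesro*.
The agentive form *zemilesro* — final sound /o/ (a vowel) → -asa → *zemilesroasa*.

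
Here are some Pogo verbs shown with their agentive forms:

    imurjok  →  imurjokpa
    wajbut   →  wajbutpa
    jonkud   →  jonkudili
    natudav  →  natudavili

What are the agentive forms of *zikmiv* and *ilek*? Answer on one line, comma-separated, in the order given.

The alternation tracks the final consonant of the stem — -pa when the stem ends in a voiceless consonant (*imurjok*, *wajbut*); -ili when the stem ends in a voiced consonant (*jonkud*, *natudav*).
Since the final consonant of *zikmiv* is /v/ (voiced), it takes -ili, giving *zikmivili*.
*ilek*: final consonant = /k/, voiceless → -pa → *ilekpa*.

zikmivili, ilekpa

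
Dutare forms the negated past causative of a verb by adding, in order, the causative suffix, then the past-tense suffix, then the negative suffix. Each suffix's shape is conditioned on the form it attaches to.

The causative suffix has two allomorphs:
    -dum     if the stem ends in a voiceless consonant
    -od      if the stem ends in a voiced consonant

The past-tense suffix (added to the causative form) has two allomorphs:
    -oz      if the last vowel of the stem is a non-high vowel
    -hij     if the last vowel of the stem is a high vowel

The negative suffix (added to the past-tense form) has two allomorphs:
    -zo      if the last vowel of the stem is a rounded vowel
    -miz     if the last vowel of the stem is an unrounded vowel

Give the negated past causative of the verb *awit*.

awitdumhijmiz

*awit* — final consonant /t/ (voiceless) → -dum → *awitdum*.
The causative form *awitdum* — last vowel /u/ (a high vowel) → -hij → *awitdumhij*.
Since the last vowel of the past-tense form *awitdumhij* is /i/ (an unrounded vowel), it takes -miz, giving *awitdumhijmiz*.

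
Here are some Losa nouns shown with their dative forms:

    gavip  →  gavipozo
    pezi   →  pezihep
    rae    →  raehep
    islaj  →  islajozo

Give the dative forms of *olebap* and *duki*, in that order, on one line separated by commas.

olebapozo, dukihep

The suffix is conditioned by the final sound: -ozo when the stem ends in a consonant (*gavip*, *islaj*); -hep when the stem ends in a vowel (*pezi*, *rae*).
*olebap* — final sound /p/ (a consonant) → -ozo → *olebapozo*.
*duki* — final sound /i/ (a vowel) → -hep → *dukihep*.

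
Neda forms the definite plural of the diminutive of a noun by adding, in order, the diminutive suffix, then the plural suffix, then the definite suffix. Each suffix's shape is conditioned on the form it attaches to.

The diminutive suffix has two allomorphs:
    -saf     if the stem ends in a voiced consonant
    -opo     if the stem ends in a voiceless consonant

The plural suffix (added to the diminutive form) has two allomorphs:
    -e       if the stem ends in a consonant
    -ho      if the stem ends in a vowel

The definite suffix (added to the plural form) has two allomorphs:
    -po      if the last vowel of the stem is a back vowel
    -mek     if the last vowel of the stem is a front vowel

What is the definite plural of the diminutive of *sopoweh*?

sopowehopohopo

The final consonant of *sopoweh* is /h/, which is voiceless, so the diminutive suffix is -opo, giving *sopowehopo*.
Since the final sound of the diminutive form *sopowehopo* is /o/ (a vowel), it takes -ho, giving *sopowehopoho*.
The plural form *sopowehopoho*: last vowel = /o/, a back vowel → -po → *sopowehopohopo*.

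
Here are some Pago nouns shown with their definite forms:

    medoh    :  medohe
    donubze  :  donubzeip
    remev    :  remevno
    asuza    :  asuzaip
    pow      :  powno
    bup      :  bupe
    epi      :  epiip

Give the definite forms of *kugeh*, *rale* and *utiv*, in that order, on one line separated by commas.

The suffix is conditioned by the final sound: -e when the stem ends in a voiceless consonant (*medoh*, *bup*); -no when the stem ends in a voiced consonant (*remev*, *pow*); -ip when the stem ends in a vowel (*donubze*, *asuza*, *epi*).
*kugeh*: final sound = /h/, a voiceless consonant → -e → *kugehe*.
Since the final sound of *rale* is /e/ (a vowel), it takes -ip, giving *raleip*.
*utiv* — final sound /v/ (a voiced consonant) → -no → *utivno*.

kugehe, raleip, utivno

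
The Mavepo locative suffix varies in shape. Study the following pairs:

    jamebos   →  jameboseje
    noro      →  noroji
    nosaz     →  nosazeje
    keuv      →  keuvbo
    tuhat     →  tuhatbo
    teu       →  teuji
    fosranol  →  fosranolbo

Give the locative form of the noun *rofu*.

rofuji

The suffix is conditioned by the final sound: -eje when the stem ends in a sibilant (*jamebos*, *nosaz*); -bo when the stem ends in a non-sibilant consonant (*keuv*, *tuhat*, *fosranol*); -ji when the stem ends in a vowel (*noro*, *teu*).
The final sound of *rofu* is /u/, which is a vowel, so the suffix is -ji, giving *rofuji*.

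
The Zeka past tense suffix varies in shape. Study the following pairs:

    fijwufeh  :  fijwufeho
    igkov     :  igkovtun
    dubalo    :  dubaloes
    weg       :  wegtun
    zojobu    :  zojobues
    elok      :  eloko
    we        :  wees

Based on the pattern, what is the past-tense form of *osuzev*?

The alternation tracks the final sound of the stem — -o when the stem ends in a voiceless consonant (*fijwufeh*, *elok*); -tun when the stem ends in a voiced consonant (*igkov*, *weg*); -es when the stem ends in a vowel (*dubalo*, *zojobu*, *we*).
*osuzev*: final sound = /v/, a voiced consonant → -tun → *osuzevtun*.

osuzevtun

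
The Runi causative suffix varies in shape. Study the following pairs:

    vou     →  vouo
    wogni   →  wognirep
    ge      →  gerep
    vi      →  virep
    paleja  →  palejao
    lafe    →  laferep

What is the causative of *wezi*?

The alternation tracks the last vowel of the stem — -rep when the last vowel of the stem is a front vowel (*wogni*, *ge*, *vi*, *lafe*); -o when the last vowel of the stem is a back vowel (*vou*, *paleja*).
*wezi* — last vowel /i/ (a front vowel) → -rep → *wezirep*.

wezirep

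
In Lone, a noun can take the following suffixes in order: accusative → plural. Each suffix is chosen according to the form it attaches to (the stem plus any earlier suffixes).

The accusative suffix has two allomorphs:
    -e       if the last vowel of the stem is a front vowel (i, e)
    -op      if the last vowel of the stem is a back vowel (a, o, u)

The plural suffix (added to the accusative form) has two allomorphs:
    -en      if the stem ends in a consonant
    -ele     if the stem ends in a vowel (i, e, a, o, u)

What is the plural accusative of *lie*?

lieeele

*lie* — last vowel /e/ (a front vowel) → -e → *liee*.
The final sound of the accusative form *liee* is /e/, which is a vowel, so the plural suffix is -ele, giving *lieeele*.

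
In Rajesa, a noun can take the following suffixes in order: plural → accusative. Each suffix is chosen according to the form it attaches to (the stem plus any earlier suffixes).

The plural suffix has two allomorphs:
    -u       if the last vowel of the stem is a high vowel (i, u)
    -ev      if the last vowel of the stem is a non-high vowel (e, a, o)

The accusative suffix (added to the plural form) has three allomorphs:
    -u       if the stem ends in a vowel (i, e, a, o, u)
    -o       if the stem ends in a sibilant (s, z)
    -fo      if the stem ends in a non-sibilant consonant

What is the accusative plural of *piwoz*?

The last vowel of *piwoz* is /o/, which is a non-high vowel, so the plural suffix is -ev, giving *piwozev*.
The plural form *piwozev*: final sound = /v/, a non-sibilant consonant → -fo → *piwozevfo*.

piwozevfo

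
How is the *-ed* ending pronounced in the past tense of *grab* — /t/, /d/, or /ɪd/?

/d/

The stem *grab* ends in a voiced sound other than /d/.
The -ed suffix is realized as /ɪd/ after /t, d/; as /t/ after other voiceless consonants; and as /d/ after other voiced sounds.
So -ed on *grab* is pronounced /d/.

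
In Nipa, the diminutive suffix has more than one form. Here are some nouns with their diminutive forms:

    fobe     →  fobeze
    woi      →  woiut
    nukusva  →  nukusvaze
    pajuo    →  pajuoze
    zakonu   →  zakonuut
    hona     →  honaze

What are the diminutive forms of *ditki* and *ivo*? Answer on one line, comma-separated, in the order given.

The alternation tracks the last vowel of the stem — -ut when the last vowel of the stem is a high vowel (*woi*, *zakonu*); -ze when the last vowel of the stem is a non-high vowel (*fobe*, *nukusva*, *pajuo*, *hona*).
*ditki*: last vowel = /i/, a high vowel → -ut → *ditkiut*.
*ivo* — last vowel /o/ (a non-high vowel) → -ze → *ivoze*.

ditkiut, ivoze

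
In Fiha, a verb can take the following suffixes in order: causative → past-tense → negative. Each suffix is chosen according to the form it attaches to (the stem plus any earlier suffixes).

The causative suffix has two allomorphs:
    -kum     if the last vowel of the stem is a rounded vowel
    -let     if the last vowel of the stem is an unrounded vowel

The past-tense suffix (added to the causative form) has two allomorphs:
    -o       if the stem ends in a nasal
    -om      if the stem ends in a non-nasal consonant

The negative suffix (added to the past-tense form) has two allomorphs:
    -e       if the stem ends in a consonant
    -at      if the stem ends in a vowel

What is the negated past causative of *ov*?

ovkumoat

The last vowel of *ov* is /o/, which is a rounded vowel, so the causative suffix is -kum, giving *ovkum*.
The causative form *ovkum*: final consonant = /m/, a nasal → -o → *ovkumo*.
The past-tense form *ovkumo* — final sound /o/ (a vowel) → -at → *ovkumoat*.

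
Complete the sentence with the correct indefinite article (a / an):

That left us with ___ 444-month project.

a

The indefinite article is chosen by the initial *sound* of the following word, not its spelling.
The number *444* is spoken "four hundred …", beginning with /fɔr/ — a consonant sound.
So the article is *a*: That left us with a 444-month project.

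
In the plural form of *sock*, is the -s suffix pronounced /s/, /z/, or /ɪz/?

/s/

The stem *sock* ends in a voiceless non-sibilant consonant.
The plural suffix surfaces as /ɪz/ after sibilants, /s/ after other voiceless consonants, and /z/ after other voiced sounds.
So the plural -s on *sock* is pronounced /s/.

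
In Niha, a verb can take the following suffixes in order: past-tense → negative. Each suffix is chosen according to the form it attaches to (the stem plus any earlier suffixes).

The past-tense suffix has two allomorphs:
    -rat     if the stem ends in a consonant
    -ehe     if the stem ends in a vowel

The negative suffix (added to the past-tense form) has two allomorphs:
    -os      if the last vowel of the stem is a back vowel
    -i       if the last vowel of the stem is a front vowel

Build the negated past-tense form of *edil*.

edilratos

The final sound of *edil* is /l/, which is a consonant, so the past-tense suffix is -rat, giving *edilrat*.
The past-tense form *edilrat* — last vowel /a/ (a back vowel) → -os → *edilratos*.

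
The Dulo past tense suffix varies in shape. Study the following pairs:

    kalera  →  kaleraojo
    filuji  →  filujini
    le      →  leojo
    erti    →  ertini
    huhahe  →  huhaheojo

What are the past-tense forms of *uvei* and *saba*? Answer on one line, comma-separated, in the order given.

uveini, sabaojo

The suffix is conditioned by the last vowel: -ni when the last vowel of the stem is a high vowel (*filuji*, *erti*); -ojo when the last vowel of the stem is a non-high vowel (*kalera*, *le*, *huhahe*).
The last vowel of *uvei* is /i/, which is a high vowel, so the suffix is -ni, giving *uveini*.
Since the last vowel of *saba* is /a/ (a non-high vowel), it takes -ojo, giving *sabaojo*.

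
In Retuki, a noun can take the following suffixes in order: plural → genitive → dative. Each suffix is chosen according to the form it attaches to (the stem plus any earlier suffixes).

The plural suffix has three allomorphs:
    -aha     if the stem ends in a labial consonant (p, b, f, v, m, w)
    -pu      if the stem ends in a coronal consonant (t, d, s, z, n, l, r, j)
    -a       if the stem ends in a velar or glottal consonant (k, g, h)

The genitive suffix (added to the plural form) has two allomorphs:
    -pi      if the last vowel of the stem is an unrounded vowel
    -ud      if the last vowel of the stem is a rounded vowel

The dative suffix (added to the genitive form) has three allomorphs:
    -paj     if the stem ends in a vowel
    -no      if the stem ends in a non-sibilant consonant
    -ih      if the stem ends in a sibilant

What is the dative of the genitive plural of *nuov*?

*nuov* — final consonant /v/ (labial) → -aha → *nuovaha*.
The plural form *nuovaha* — last vowel /a/ (an unrounded vowel) → -pi → *nuovahapi*.
The genitive form *nuovahapi* — final sound /i/ (a vowel) → -paj → *nuovahapipaj*.

nuovahapipaj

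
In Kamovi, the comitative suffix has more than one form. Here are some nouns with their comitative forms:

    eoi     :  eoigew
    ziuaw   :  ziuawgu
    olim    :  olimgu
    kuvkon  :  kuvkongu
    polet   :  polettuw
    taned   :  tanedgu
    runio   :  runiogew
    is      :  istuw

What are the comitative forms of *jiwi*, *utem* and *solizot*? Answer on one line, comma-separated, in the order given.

jiwigew, utemgu, solizottuw

The pattern is voicing of the final sound: -tuw when the stem ends in a voiceless consonant (*polet*, *is*); -gu when the stem ends in a voiced consonant (*ziuaw*, *olim*, *kuvkon*, *taned*); -gew when the stem ends in a vowel (*eoi*, *runio*).
Since the final sound of *jiwi* is /i/ (a vowel), it takes -gew, giving *jiwigew*.
*utem*: final sound = /m/, a voiced consonant → -gu → *utemgu*.
Since the final sound of *solizot* is /t/ (a voiceless consonant), it takes -tuw, giving *solizottuw*.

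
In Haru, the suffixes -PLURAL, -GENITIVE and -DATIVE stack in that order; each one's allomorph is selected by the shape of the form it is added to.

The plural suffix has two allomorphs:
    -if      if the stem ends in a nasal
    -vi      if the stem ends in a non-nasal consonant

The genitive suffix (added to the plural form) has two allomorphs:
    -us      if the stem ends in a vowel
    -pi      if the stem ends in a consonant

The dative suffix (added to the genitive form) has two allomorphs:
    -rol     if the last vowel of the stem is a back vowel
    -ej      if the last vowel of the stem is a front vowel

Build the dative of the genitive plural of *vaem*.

The final consonant of *vaem* is /m/, which is a nasal, so the plural suffix is -if, giving *vaemif*.
The final sound of the plural form *vaemif* is /f/, which is a consonant, so the genitive suffix is -pi, giving *vaemifpi*.
Since the last vowel of the genitive form *vaemifpi* is /i/ (a front vowel), it takes -ej, giving *vaemifpiej*.

vaemifpiej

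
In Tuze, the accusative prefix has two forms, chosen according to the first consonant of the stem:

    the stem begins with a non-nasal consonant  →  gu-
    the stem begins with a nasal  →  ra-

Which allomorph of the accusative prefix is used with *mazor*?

*mazor* — first consonant /m/ (a nasal) → ra-.

ra-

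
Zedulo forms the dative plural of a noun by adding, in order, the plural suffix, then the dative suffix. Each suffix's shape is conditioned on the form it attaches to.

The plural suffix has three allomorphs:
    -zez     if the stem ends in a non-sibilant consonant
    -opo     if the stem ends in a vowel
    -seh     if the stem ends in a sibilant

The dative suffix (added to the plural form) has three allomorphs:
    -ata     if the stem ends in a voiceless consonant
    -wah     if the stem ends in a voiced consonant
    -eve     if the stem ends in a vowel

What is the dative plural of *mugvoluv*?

mugvoluvzezwah

The final sound of *mugvoluv* is /v/, which is a non-sibilant consonant, so the plural suffix is -zez, giving *mugvoluvzez*.
Since the final sound of the plural form *mugvoluvzez* is /z/ (a voiced consonant), it takes -wah, giving *mugvoluvzezwah*.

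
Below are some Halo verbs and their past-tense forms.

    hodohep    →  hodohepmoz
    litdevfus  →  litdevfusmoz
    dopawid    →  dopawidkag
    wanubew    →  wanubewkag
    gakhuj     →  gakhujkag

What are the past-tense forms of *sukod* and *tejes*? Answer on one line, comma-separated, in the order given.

Looking at the final consonant of each stem: -moz when the stem ends in a voiceless consonant (*hodohep*, *litdevfus*); -kag when the stem ends in a voiced consonant (*dopawid*, *wanubew*, *gakhuj*).
The final consonant of *sukod* is /d/, which is voiced, so the suffix is -kag, giving *sukodkag*.
*tejes*: final consonant = /s/, voiceless → -moz → *tejesmoz*.

sukodkag, tejesmoz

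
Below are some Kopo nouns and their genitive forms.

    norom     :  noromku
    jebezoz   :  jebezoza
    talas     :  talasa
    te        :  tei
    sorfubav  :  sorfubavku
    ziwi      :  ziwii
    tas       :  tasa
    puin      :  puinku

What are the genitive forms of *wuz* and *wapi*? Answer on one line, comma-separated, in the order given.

wuza, wapii

The suffix is conditioned by the final sound: -a when the stem ends in a sibilant (*jebezoz*, *talas*, *tas*); -ku when the stem ends in a non-sibilant consonant (*norom*, *sorfubav*, *puin*); -i when the stem ends in a vowel (*te*, *ziwi*).
*wuz* — final sound /z/ (a sibilant) → -a → *wuza*.
*wapi*: final sound = /i/, a vowel → -i → *wapii*.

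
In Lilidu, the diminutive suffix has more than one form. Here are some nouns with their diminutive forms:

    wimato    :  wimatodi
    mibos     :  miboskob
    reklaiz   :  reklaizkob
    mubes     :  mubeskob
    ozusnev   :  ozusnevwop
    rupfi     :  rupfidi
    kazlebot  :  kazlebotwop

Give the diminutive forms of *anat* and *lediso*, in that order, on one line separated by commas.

anatwop, ledisodi

The alternation tracks the final sound of the stem — -kob when the stem ends in a sibilant (*mibos*, *reklaiz*, *mubes*); -wop when the stem ends in a non-sibilant consonant (*ozusnev*, *kazlebot*); -di when the stem ends in a vowel (*wimato*, *rupfi*).
The final sound of *anat* is /t/, which is a non-sibilant consonant, so the suffix is -wop, giving *anatwop*.
*lediso* — final sound /o/ (a vowel) → -di → *ledisodi*.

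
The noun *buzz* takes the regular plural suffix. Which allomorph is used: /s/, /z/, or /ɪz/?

/ɪz/

The stem *buzz* ends in a sibilant (/s, z, ʃ, ʒ, tʃ, dʒ/).
The plural suffix surfaces as /ɪz/ after sibilants, /s/ after other voiceless consonants, and /z/ after other voiced sounds.
So the plural -s on *buzz* is pronounced /ɪz/.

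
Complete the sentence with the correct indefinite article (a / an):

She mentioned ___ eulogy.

a

The indefinite article is chosen by the initial *sound* of the following word, not its spelling.
*eulogy* begins with the sound /juː/ (eu pronounced /juː/) — a consonant sound.
So the article is *a*: She mentioned a eulogy.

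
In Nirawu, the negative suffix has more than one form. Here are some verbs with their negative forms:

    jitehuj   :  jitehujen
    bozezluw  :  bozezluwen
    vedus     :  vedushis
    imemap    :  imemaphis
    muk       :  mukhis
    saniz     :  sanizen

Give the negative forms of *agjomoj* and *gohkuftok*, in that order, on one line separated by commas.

The suffix is conditioned by the final consonant: -his when the stem ends in a voiceless consonant (*vedus*, *imemap*, *muk*); -en when the stem ends in a voiced consonant (*jitehuj*, *bozezluw*, *saniz*).
*agjomoj* — final consonant /j/ (voiced) → -en → *agjomojen*.
The final consonant of *gohkuftok* is /k/, which is voiceless, so the suffix is -his, giving *gohkuftokhis*.

agjomojen, gohkuftokhis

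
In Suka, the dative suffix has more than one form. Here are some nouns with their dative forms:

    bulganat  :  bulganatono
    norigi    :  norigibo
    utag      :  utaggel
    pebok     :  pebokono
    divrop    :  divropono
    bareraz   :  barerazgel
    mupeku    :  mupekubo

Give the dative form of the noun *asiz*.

asizgel

The pattern is voicing of the final sound: -ono when the stem ends in a voiceless consonant (*bulganat*, *pebok*, *divrop*); -gel when the stem ends in a voiced consonant (*utag*, *bareraz*); -bo when the stem ends in a vowel (*norigi*, *mupeku*).
*asiz* — final sound /z/ (a voiced consonant) → -gel → *asizgel*.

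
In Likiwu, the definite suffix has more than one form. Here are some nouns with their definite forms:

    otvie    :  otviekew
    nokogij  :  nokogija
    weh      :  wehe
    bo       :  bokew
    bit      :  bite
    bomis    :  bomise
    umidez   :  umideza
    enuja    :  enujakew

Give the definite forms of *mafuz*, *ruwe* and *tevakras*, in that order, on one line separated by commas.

Looking at the final sound of each stem: -e when the stem ends in a voiceless consonant (*weh*, *bit*, *bomis*); -a when the stem ends in a voiced consonant (*nokogij*, *umidez*); -kew when the stem ends in a vowel (*otvie*, *bo*, *enuja*).
The final sound of *mafuz* is /z/, which is a voiced consonant, so the suffix is -a, giving *mafuza*.
Since the final sound of *ruwe* is /e/ (a vowel), it takes -kew, giving *ruwekew*.
The final sound of *tevakras* is /s/, which is a voiceless consonant, so the suffix is -e, giving *tevakrase*.

mafuza, ruwekew, tevakrase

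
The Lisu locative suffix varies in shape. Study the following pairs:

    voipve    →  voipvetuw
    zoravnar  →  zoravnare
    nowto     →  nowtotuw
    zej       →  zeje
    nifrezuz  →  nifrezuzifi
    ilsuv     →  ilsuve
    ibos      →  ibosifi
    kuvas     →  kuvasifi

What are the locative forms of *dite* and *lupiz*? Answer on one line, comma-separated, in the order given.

The alternation tracks the final sound of the stem — -ifi when the stem ends in a sibilant (*nifrezuz*, *ibos*, *kuvas*); -e when the stem ends in a non-sibilant consonant (*zoravnar*, *zej*, *ilsuv*); -tuw when the stem ends in a vowel (*voipve*, *nowto*).
*dite*: final sound = /e/, a vowel → -tuw → *ditetuw*.
*lupiz*: final sound = /z/, a sibilant → -ifi → *lupizifi*.

ditetuw, lupizifi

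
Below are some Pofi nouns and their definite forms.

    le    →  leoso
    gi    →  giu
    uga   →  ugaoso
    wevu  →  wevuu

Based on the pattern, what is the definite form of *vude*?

Looking at the last vowel of each stem: -u when the last vowel of the stem is a high vowel (*gi*, *wevu*); -oso when the last vowel of the stem is a non-high vowel (*le*, *uga*).
Since the last vowel of *vude* is /e/ (a non-high vowel), it takes -oso, giving *vudeoso*.

vudeoso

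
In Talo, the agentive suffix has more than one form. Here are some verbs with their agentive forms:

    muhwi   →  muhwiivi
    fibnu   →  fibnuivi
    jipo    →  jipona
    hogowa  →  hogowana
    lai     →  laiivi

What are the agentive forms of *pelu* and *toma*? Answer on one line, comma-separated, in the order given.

The suffix is conditioned by the last vowel: -ivi when the last vowel of the stem is a high vowel (*muhwi*, *fibnu*, *lai*); -na when the last vowel of the stem is a non-high vowel (*jipo*, *hogowa*).
Since the last vowel of *pelu* is /u/ (a high vowel), it takes -ivi, giving *peluivi*.
*toma* — last vowel /a/ (a non-high vowel) → -na → *tomana*.

peluivi, tomana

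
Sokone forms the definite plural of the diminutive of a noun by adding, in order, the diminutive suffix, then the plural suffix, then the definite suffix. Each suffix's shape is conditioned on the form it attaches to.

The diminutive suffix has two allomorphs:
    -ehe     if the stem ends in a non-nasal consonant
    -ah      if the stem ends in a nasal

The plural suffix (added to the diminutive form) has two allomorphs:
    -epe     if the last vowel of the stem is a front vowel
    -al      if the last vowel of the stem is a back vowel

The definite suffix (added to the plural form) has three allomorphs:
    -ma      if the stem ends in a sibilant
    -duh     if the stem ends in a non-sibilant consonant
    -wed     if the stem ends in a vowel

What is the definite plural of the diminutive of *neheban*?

*neheban*: final consonant = /n/, a nasal → -ah → *nehebanah*.
The last vowel of the diminutive form *nehebanah* is /a/, which is a back vowel, so the plural suffix is -al, giving *nehebanahal*.
The final sound of the plural form *nehebanahal* is /l/, which is a non-sibilant consonant, so the definite suffix is -duh, giving *nehebanahalduh*.

nehebanahalduh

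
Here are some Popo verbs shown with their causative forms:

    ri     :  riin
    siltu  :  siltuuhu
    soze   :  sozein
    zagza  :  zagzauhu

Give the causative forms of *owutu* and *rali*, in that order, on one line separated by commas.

The pattern is front/back vowel harmony: -in when the last vowel of the stem is a front vowel (*ri*, *soze*); -uhu when the last vowel of the stem is a back vowel (*siltu*, *zagza*).
The last vowel of *owutu* is /u/, which is a back vowel, so the suffix is -uhu, giving *owutuuhu*.
The last vowel of *rali* is /i/, which is a front vowel, so the suffix is -in, giving *raliin*.

owutuuhu, raliin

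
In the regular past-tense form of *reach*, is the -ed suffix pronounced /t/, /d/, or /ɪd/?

The stem *reach* ends in a voiceless consonant other than /t/.
The -ed suffix is realized as /ɪd/ after /t, d/; as /t/ after other voiceless consonants; and as /d/ after other voiced sounds.
So -ed on *reach* is pronounced /t/.

/t/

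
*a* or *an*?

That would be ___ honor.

an

The indefinite article is chosen by the initial *sound* of the following word, not its spelling.
*honor* begins with the sound /ɒ/ (silent h) — a vowel sound.
So the article is *an*: That would be an honor.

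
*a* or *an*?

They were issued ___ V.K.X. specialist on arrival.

a

The indefinite article is chosen by the initial *sound* of the following word, not its spelling.
The initialism *V.K.X.* is read letter by letter; the first letter, V, is pronounced /viː/, which begins with a consonant sound.
So the article is *a*: They were issued a V.K.X. specialist on arrival.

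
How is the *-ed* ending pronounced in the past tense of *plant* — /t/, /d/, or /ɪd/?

/ɪd/

The stem *plant* ends in /t/ or /d/.
The -ed suffix is realized as /ɪd/ after /t, d/; as /t/ after other voiceless consonants; and as /d/ after other voiced sounds.
So -ed on *plant* is pronounced /ɪd/.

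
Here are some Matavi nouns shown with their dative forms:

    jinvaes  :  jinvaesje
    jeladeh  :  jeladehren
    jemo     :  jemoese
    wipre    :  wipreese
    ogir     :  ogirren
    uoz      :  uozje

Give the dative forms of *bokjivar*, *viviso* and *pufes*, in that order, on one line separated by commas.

bokjivarren, vivisoese, pufesje

The suffix is conditioned by the final sound: -je when the stem ends in a sibilant (*jinvaes*, *uoz*); -ren when the stem ends in a non-sibilant consonant (*jeladeh*, *ogir*); -ese when the stem ends in a vowel (*jemo*, *wipre*).
Since the final sound of *bokjivar* is /r/ (a non-sibilant consonant), it takes -ren, giving *bokjivarren*.
*viviso* — final sound /o/ (a vowel) → -ese → *vivisoese*.
*pufes*: final sound = /s/, a sibilant → -je → *pufesje*.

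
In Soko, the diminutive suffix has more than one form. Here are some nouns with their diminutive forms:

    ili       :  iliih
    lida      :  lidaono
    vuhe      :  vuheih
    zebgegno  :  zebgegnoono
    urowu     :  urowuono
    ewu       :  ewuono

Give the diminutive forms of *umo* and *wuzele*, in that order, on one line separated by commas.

The alternation tracks the last vowel of the stem — -ih when the last vowel of the stem is a front vowel (*ili*, *vuhe*); -ono when the last vowel of the stem is a back vowel (*lida*, *zebgegno*, *urowu*, *ewu*).
The last vowel of *umo* is /o/, which is a back vowel, so the suffix is -ono, giving *umoono*.
*wuzele* — last vowel /e/ (a front vowel) → -ih → *wuzeleih*.

umoono, wuzeleih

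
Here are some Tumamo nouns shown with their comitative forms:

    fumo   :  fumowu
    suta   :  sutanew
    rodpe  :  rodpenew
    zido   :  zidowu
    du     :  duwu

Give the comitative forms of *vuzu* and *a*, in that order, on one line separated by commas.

The suffix is conditioned by the last vowel: -wu when the last vowel of the stem is a rounded vowel (*fumo*, *zido*, *du*); -new when the last vowel of the stem is an unrounded vowel (*suta*, *rodpe*).
*vuzu* — last vowel /u/ (a rounded vowel) → -wu → *vuzuwu*.
*a*: last vowel = /a/, an unrounded vowel → -new → *anew*.

vuzuwu, anew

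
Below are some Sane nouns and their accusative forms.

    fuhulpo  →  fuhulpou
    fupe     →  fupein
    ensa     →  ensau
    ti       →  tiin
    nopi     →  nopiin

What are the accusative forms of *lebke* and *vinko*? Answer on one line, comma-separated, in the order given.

lebkein, vinkou

The suffix is conditioned by the last vowel: -in when the last vowel of the stem is a front vowel (*fupe*, *ti*, *nopi*); -u when the last vowel of the stem is a back vowel (*fuhulpo*, *ensa*).
The last vowel of *lebke* is /e/, which is a front vowel, so the suffix is -in, giving *lebkein*.
*vinko* — last vowel /o/ (a back vowel) → -u → *vinkou*.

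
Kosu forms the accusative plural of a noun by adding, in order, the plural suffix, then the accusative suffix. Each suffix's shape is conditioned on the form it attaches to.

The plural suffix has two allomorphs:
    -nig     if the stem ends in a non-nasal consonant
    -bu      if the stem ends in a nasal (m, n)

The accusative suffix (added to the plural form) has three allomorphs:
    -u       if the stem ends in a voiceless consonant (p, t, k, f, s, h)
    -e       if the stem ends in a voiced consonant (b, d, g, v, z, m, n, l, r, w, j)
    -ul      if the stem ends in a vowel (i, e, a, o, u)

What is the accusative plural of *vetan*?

vetanbuul

Since the final consonant of *vetan* is /n/ (a nasal), it takes -bu, giving *vetanbu*.
The final sound of the plural form *vetanbu* is /u/, which is a vowel, so the accusative suffix is -ul, giving *vetanbuul*.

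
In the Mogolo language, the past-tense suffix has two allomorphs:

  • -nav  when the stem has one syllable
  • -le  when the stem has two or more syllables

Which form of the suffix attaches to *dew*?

-nav

*dew* has one syllable, so the suffix is -nav.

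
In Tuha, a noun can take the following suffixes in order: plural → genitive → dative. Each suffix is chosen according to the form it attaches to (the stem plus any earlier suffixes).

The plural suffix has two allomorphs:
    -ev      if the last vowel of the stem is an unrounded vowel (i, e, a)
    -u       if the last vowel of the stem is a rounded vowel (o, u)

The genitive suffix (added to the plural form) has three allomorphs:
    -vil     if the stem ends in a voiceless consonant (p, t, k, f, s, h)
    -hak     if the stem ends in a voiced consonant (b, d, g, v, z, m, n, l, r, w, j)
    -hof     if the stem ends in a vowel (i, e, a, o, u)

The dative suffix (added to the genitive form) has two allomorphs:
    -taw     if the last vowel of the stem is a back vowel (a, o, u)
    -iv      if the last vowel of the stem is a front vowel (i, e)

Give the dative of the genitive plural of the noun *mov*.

movuhoftaw

The last vowel of *mov* is /o/, which is a rounded vowel, so the plural suffix is -u, giving *movu*.
Since the final sound of the plural form *movu* is /u/ (a vowel), it takes -hof, giving *movuhof*.
The last vowel of the genitive form *movuhof* is /o/, which is a back vowel, so the dative suffix is -taw, giving *movuhoftaw*.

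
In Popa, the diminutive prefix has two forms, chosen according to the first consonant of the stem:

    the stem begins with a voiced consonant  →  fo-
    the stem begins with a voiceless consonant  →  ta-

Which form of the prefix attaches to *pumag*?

Since the first consonant of *pumag* is /p/ (voiceless), it takes ta-.

ta-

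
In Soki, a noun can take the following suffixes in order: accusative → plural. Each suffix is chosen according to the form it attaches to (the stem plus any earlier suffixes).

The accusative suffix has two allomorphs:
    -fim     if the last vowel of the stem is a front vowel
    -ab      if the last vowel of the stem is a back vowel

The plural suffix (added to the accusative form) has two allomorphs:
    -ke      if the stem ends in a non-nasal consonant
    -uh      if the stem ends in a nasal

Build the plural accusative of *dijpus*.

*dijpus*: last vowel = /u/, a back vowel → -ab → *dijpusab*.
The accusative form *dijpusab*: final consonant = /b/, non-nasal → -ke → *dijpusabke*.

dijpusabke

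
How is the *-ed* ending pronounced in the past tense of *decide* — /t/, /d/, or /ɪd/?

/ɪd/

The stem *decide* ends in /t/ or /d/.
The -ed suffix is realized as /ɪd/ after /t, d/; as /t/ after other voiceless consonants; and as /d/ after other voiced sounds.
So -ed on *decide* is pronounced /ɪd/.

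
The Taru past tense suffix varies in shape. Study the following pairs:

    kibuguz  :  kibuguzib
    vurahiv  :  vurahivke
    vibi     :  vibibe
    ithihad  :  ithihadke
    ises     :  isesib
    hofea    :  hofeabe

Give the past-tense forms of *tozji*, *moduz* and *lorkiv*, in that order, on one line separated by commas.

tozjibe, moduzib, lorkivke

The suffix is conditioned by the final sound: -ib when the stem ends in a sibilant (*kibuguz*, *ises*); -ke when the stem ends in a non-sibilant consonant (*vurahiv*, *ithihad*); -be when the stem ends in a vowel (*vibi*, *hofea*).
*tozji* — final sound /i/ (a vowel) → -be → *tozjibe*.
*moduz*: final sound = /z/, a sibilant → -ib → *moduzib*.
*lorkiv* — final sound /v/ (a non-sibilant consonant) → -ke → *lorkivke*.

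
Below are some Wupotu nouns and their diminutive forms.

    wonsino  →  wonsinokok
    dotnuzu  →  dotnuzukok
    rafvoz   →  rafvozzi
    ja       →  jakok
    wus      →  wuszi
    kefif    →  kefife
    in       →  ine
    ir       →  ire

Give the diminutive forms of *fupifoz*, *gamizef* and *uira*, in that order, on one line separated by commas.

fupifozzi, gamizefe, uirakok

The pattern is sibilance of the final sound: -zi when the stem ends in a sibilant (*rafvoz*, *wus*); -e when the stem ends in a non-sibilant consonant (*kefif*, *in*, *ir*); -kok when the stem ends in a vowel (*wonsino*, *dotnuzu*, *ja*).
*fupifoz* — final sound /z/ (a sibilant) → -zi → *fupifozzi*.
The final sound of *gamizef* is /f/, which is a non-sibilant consonant, so the suffix is -e, giving *gamizefe*.
Since the final sound of *uira* is /a/ (a vowel), it takes -kok, giving *uirakok*.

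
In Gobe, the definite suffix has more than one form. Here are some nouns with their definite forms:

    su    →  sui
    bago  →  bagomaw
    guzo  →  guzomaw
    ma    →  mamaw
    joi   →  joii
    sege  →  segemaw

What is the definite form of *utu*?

utui

The suffix is conditioned by the last vowel: -i when the last vowel of the stem is a high vowel (*su*, *joi*); -maw when the last vowel of the stem is a non-high vowel (*bago*, *guzo*, *ma*, *sege*).
*utu* — last vowel /u/ (a high vowel) → -i → *utui*.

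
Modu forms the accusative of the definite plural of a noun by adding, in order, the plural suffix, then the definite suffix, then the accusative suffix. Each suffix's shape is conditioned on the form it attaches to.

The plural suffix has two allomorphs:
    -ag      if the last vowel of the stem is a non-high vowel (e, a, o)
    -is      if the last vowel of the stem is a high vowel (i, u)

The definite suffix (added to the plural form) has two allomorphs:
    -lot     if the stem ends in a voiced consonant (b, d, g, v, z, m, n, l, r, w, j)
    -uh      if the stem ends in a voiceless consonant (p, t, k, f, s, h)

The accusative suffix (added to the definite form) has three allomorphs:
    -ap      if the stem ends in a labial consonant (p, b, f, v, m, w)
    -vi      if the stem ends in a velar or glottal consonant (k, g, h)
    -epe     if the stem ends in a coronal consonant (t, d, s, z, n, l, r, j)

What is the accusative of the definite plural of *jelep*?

jelepaglotepe

Since the last vowel of *jelep* is /e/ (a non-high vowel), it takes -ag, giving *jelepag*.
The plural form *jelepag* — final consonant /g/ (voiced) → -lot → *jelepaglot*.
The final consonant of the definite form *jelepaglot* is /t/, which is coronal, so the accusative suffix is -epe, giving *jelepaglotepe*.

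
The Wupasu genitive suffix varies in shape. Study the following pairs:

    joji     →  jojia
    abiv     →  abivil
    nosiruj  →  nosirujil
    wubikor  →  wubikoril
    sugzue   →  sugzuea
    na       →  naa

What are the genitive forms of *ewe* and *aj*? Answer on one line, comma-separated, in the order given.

The pattern is consonant vs. vowel: -il when the stem ends in a consonant (*abiv*, *nosiruj*, *wubikor*); -a when the stem ends in a vowel (*joji*, *sugzue*, *na*).
*ewe*: final sound = /e/, a vowel → -a → *ewea*.
Since the final sound of *aj* is /j/ (a consonant), it takes -il, giving *ajil*.

ewea, ajil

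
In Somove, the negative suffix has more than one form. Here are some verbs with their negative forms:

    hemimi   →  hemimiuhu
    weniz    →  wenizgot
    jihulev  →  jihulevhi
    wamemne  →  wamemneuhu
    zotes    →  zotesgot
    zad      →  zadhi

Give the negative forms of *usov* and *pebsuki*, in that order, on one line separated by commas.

Looking at the final sound of each stem: -got when the stem ends in a sibilant (*weniz*, *zotes*); -hi when the stem ends in a non-sibilant consonant (*jihulev*, *zad*); -uhu when the stem ends in a vowel (*hemimi*, *wamemne*).
Since the final sound of *usov* is /v/ (a non-sibilant consonant), it takes -hi, giving *usovhi*.
Since the final sound of *pebsuki* is /i/ (a vowel), it takes -uhu, giving *pebsukiuhu*.

usovhi, pebsukiuhu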